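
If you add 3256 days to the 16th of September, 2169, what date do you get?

+365 (one year) → Sep 16, 2170 (2891 left).
+365 (one year) → Sep 16, 2171 (2526 left).
+366 (one year; includes Feb 29, 2172) → Sep 16, 2172 (2160 left).
+365 (one year) → Sep 16, 2173 (1795 left).
+365 (one year) → Sep 16, 2174 (1430 left).
+365 (one year) → Sep 16, 2175 (1065 left).
+366 (one year; includes Feb 29, 2176) → Sep 16, 2176 (699 left).
+365 (one year) → Sep 16, 2177 (334 left).
Sep has 30 days: +15 → Oct 1, 2177 (319 left).
Oct has 31 days: +31 → Nov 1, 2177 (288 left).
Nov has 30 days: +30 → Dec 1, 2177 (258 left).
Dec has 31 days: +31 → Jan 1, 2178 (227 left).
Jan has 31 days: +31 → Feb 1, 2178 (196 left).
Feb has 28 days: +28 → Mar 1, 2178 (168 left).
Mar has 31 days: +31 → Apr 1, 2178 (137 left).
Apr has 30 days: +30 → May 1, 2178 (107 left).
May has 31 days: +31 → Jun 1, 2178 (76 left).
Jun has 30 days: +30 → Jul 1, 2178 (46 left).
Jul has 31 days: +31 → Aug 1, 2178 (15 left).
+15 → Aug 16, 2178.

August 16, 2178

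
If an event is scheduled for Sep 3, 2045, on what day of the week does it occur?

Sunday

Doomsday rule: the anchor day for the 2000s is Tuesday. For year 45: 45÷12 = 3 r 9, and 9÷4 = 2, so 3+9+2 = 14.
Tuesday + 14 ≡ Tuesday — that's 2045's doomsday.
In September the doomsday date is Sep 5.
Sep 3 is 2 days before Sep 5; 2 mod 7 = 2, so Tuesday − 2 = Sunday.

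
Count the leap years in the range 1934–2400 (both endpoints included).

114

Multiples of 4 in [1934,2400]: 117.
Of those, multiples of 100: 5 (not leap unless ÷400).
Multiples of 400: 2.
Leap years = 117 − 5 + 2 = 114.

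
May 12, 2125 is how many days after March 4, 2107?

6644

Mar 4, 2107 → Mar 4, 2108: 366 days (Feb 29, 2108 is in that span).
Mar 4, 2108 → Mar 4, 2109: 365 days.
Mar 4, 2109 → Mar 4, 2110: 365 days.
Mar 4, 2110 → Mar 4, 2111: 365 days.
Mar 4, 2111 → Mar 4, 2112: 366 days (Feb 29, 2112 is in that span).
Mar 4, 2112 → Mar 4, 2113: 365 days.
Mar 4, 2113 → Mar 4, 2114: 365 days.
Mar 4, 2114 → Mar 4, 2115: 365 days.
Mar 4, 2115 → Mar 4, 2116: 366 days (Feb 29, 2116 is in that span).
Mar 4, 2116 → Mar 4, 2117: 365 days.
Mar 4, 2117 → Mar 4, 2118: 365 days.
Mar 4, 2118 → Mar 4, 2119: 365 days.
Mar 4, 2119 → Mar 4, 2120: 366 days (Feb 29, 2120 is in that span).
Mar 4, 2120 → Mar 4, 2121: 365 days.
Mar 4, 2121 → Mar 4, 2122: 365 days.
Mar 4, 2122 → Mar 4, 2123: 365 days.
Mar 4, 2123 → Mar 4, 2124: 366 days (Feb 29, 2124 is in that span).
Mar 4, 2124 → Mar 4, 2125: 365 days.
Mar 4, 2125 → Apr 4, 2125: 31 days (March has 31).
Apr 4, 2125 → May 4, 2125: 30 days (April has 30).
May 4, 2125 → May 12, 2125: 8 days.
Total: 6644 days.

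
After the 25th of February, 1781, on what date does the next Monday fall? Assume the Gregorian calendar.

Feb 25, 1781 is a Sunday.
From Sunday to the next Monday is 1 day.
Feb 25, 1781 + 1 = Feb 26, 1781.

February 26, 1781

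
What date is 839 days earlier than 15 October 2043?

June 28, 2041

−365 (one year) → Oct 15, 2042 (474 left).
−365 (one year) → Oct 15, 2041 (109 left).
−15 → Sep 30, 2041 (end of Sep, 30 days; 94 left).
−30 → Aug 31, 2041 (end of Aug, 31 days; 64 left).
−31 → Jul 31, 2041 (end of Jul, 31 days; 33 left).
−31 → Jun 30, 2041 (end of Jun, 30 days; 2 left).
−2 → Jun 28, 2041.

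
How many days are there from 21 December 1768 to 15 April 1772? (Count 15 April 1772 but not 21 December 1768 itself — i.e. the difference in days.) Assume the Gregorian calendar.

1211

Dec 21, 1768 → Dec 21, 1769: 365 days.
Dec 21, 1769 → Dec 21, 1770: 365 days.
Dec 21, 1770 → Dec 21, 1771: 365 days.
Dec 21, 1771 → Jan 21, 1772: 31 days (December has 31).
Jan 21, 1772 → Feb 21, 1772: 31 days (January has 31).
Feb 21, 1772 → Mar 21, 1772: 29 days (February has 29).
Mar 21, 1772 → Apr 15, 1772: 25 days.
Total: 1211 days.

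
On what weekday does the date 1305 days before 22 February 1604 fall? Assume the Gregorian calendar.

Feb 22, 1604 is a Sunday.
1305 mod 7 = 3, so 1305 days before a Sunday is Sunday − 3 = Thursday.

Thursday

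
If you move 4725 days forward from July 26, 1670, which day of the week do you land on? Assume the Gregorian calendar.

First find the weekday of Jul 26, 1670. Doomsday rule: the anchor day for the 1600s is Tuesday. For year 70: 70÷12 = 5 r 10, and 10÷4 = 2, so 5+10+2 = 17.
Tuesday + 17 ≡ Friday — that's 1670's doomsday.
In July the doomsday date is Jul 11.
Jul 26 is 15 days after Jul 11; 15 mod 7 = 1, so Friday + 1 = Saturday.
4725 mod 7 = 0, so 4725 days after a Saturday is Saturday + 0 = Saturday.

Saturday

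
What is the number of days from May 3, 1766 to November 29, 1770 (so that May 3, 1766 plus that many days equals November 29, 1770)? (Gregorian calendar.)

May 3, 1766 → May 3, 1767: 365 days.
May 3, 1767 → May 3, 1768: 366 days (Feb 29, 1768 is in that span).
May 3, 1768 → May 3, 1769: 365 days.
May 3, 1769 → May 3, 1770: 365 days.
May 3, 1770 → Jun 3, 1770: 31 days (May has 31).
Jun 3, 1770 → Jul 3, 1770: 30 days (June has 30).
Jul 3, 1770 → Aug 3, 1770: 31 days (July has 31).
Aug 3, 1770 → Sep 3, 1770: 31 days (August has 31).
Sep 3, 1770 → Oct 3, 1770: 30 days (September has 30).
Oct 3, 1770 → Nov 3, 1770: 31 days (October has 31).
Nov 3, 1770 → Nov 29, 1770: 26 days.
Total: 1671 days.

1671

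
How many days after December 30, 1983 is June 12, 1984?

165

Dec 30, 1983 → Jan 30, 1984: 31 days (December has 31).
Jan 30, 1984 → Feb 29, 1984: 30 days (January has 31).
Feb 29, 1984 → Mar 29, 1984: 29 days (February has 29).
Mar 29, 1984 → Apr 29, 1984: 31 days (March has 31).
Apr 29, 1984 → May 29, 1984: 30 days (April has 30).
May 29, 1984 → Jun 12, 1984: 14 days.
Total: 165 days.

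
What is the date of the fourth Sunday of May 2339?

May 1, 2339 is a Monday.
The first Sunday is therefore May 7 (6 days later).
The fourth Sunday is 7 + 3×7 = May 28.

May 28, 2339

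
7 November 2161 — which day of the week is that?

Saturday

Doomsday rule: the anchor day for the 2100s is Sunday. For year 61: 61÷12 = 5 r 1, and 1÷4 = 0, so 5+1+0 = 6.
Sunday + 6 ≡ Saturday — that's 2161's doomsday.
In November the doomsday date is Nov 7.
Nov 7 is the doomsday itself: Saturday.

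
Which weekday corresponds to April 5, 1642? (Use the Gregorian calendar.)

Saturday

Doomsday rule: the anchor day for the 1600s is Tuesday. For year 42: 42÷12 = 3 r 6, and 6÷4 = 1, so 3+6+1 = 10.
Tuesday + 10 ≡ Friday — that's 1642's doomsday.
In April the doomsday date is Apr 4.
Apr 5 is 1 day after Apr 4; 1 mod 7 = 1, so Friday + 1 = Saturday.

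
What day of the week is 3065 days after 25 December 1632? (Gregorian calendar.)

First find the weekday of Dec 25, 1632. Doomsday rule: the anchor day for the 1600s is Tuesday. For year 32: 32÷12 = 2 r 8, and 8÷4 = 2, so 2+8+2 = 12.
Tuesday + 12 ≡ Sunday — that's 1632's doomsday.
In December the doomsday date is Dec 12.
Dec 25 is 13 days after Dec 12; 13 mod 7 = 6, so Sunday + 6 = Saturday.
3065 mod 7 = 6, so 3065 days after a Saturday is Saturday + 6 = Friday.

Friday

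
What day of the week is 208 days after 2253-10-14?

Wednesday

Oct 14, 2253 is a Friday.
208 mod 7 = 5, so 208 days after a Friday is Friday + 5 = Wednesday.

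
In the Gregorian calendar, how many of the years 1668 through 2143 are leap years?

115

Multiples of 4 in [1668,2143]: 119.
Of those, multiples of 100: 5 (not leap unless ÷400).
Multiples of 400: 1.
Leap years = 119 − 5 + 1 = 115.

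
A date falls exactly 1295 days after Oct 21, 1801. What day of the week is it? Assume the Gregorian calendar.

Wednesday

First find the weekday of Oct 21, 1801. Doomsday rule: the anchor day for the 1800s is Friday. For year 01: 1÷12 = 0 r 1, and 1÷4 = 0, so 0+1+0 = 1.
Friday + 1 ≡ Saturday — that's 1801's doomsday.
In October the doomsday date is Oct 10.
Oct 21 is 11 days after Oct 10; 11 mod 7 = 4, so Saturday + 4 = Wednesday.
1295 mod 7 = 0, so 1295 days after a Wednesday is Wednesday + 0 = Wednesday.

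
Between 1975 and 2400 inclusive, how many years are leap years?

Multiples of 4 in [1975,2400]: 107.
Of those, multiples of 100: 5 (not leap unless ÷400).
Multiples of 400: 2.
Leap years = 107 − 5 + 2 = 104.

104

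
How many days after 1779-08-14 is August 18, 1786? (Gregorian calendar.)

Aug 14, 1779 → Aug 14, 1780: 366 days (Feb 29, 1780 is in that span).
Aug 14, 1780 → Aug 14, 1781: 365 days.
Aug 14, 1781 → Aug 14, 1782: 365 days.
Aug 14, 1782 → Aug 14, 1783: 365 days.
Aug 14, 1783 → Aug 14, 1784: 366 days (Feb 29, 1784 is in that span).
Aug 14, 1784 → Aug 14, 1785: 365 days.
Aug 14, 1785 → Sep 14, 1785: 31 days (August has 31).
Sep 14, 1785 → Oct 14, 1785: 30 days (September has 30).
Oct 14, 1785 → Nov 14, 1785: 31 days (October has 31).
Nov 14, 1785 → Dec 14, 1785: 30 days (November has 30).
Dec 14, 1785 → Jan 14, 1786: 31 days (December has 31).
Jan 14, 1786 → Feb 14, 1786: 31 days (January has 31).
Feb 14, 1786 → Mar 14, 1786: 28 days (February has 28).
Mar 14, 1786 → Apr 14, 1786: 31 days (March has 31).
Apr 14, 1786 → May 14, 1786: 30 days (April has 30).
May 14, 1786 → Jun 14, 1786: 31 days (May has 31).
Jun 14, 1786 → Jul 14, 1786: 30 days (June has 30).
Jul 14, 1786 → Aug 14, 1786: 31 days (July has 31).
Aug 14, 1786 → Aug 18, 1786: 4 days.
Total: 2561 days.

2561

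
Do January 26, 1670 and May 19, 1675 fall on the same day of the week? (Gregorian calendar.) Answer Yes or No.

Yes

From Jan 26, 1670 to May 19, 1675 is 1939 days.
1939 mod 7 = 0, so they are the same weekday.
(Jan 26, 1670 is a Sunday; May 19, 1675 is a Sunday.)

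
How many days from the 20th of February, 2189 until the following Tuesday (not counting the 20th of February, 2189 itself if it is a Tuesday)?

4

Feb 20, 2189 is a Friday.
From Friday to the next Tuesday is 4 days.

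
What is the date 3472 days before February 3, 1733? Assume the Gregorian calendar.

August 3, 1723

−366 (one year; includes Feb 29, 1732) → Feb 3, 1732 (3106 left).
−365 (one year) → Feb 3, 1731 (2741 left).
−365 (one year) → Feb 3, 1730 (2376 left).
−365 (one year) → Feb 3, 1729 (2011 left).
−366 (one year; includes Feb 29, 1728) → Feb 3, 1728 (1645 left).
−365 (one year) → Feb 3, 1727 (1280 left).
−365 (one year) → Feb 3, 1726 (915 left).
−365 (one year) → Feb 3, 1725 (550 left).
−366 (one year; includes Feb 29, 1724) → Feb 3, 1724 (184 left).
−3 → Jan 31, 1724 (end of Jan, 31 days; 181 left).
−31 → Dec 31, 1723 (end of Dec, 31 days; 150 left).
−31 → Nov 30, 1723 (end of Nov, 30 days; 119 left).
−30 → Oct 31, 1723 (end of Oct, 31 days; 89 left).
−31 → Sep 30, 1723 (end of Sep, 30 days; 58 left).
−30 → Aug 31, 1723 (end of Aug, 31 days; 28 left).
−28 → Aug 3, 1723.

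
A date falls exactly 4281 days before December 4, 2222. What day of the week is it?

Dec 4, 2222 is a Wednesday.
4281 mod 7 = 4, so 4281 days before a Wednesday is Wednesday − 4 = Saturday.

Saturday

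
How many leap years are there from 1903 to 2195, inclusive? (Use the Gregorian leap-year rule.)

72

Multiples of 4 in [1903,2195]: 73.
Of those, multiples of 100: 2 (not leap unless ÷400).
Multiples of 400: 1.
Leap years = 73 − 2 + 1 = 72.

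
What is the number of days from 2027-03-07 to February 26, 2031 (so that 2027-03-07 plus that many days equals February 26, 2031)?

Mar 7, 2027 → Mar 7, 2028: 366 days (Feb 29, 2028 is in that span).
Mar 7, 2028 → Mar 7, 2029: 365 days.
Mar 7, 2029 → Mar 7, 2030: 365 days.
Mar 7, 2030 → Apr 7, 2030: 31 days (March has 31).
Apr 7, 2030 → May 7, 2030: 30 days (April has 30).
May 7, 2030 → Jun 7, 2030: 31 days (May has 31).
Jun 7, 2030 → Jul 7, 2030: 30 days (June has 30).
Jul 7, 2030 → Aug 7, 2030: 31 days (July has 31).
Aug 7, 2030 → Sep 7, 2030: 31 days (August has 31).
Sep 7, 2030 → Oct 7, 2030: 30 days (September has 30).
Oct 7, 2030 → Nov 7, 2030: 31 days (October has 31).
Nov 7, 2030 → Dec 7, 2030: 30 days (November has 30).
Dec 7, 2030 → Jan 7, 2031: 31 days (December has 31).
Jan 7, 2031 → Feb 7, 2031: 31 days (January has 31).
Feb 7, 2031 → Feb 26, 2031: 19 days.
Total: 1452 days.

1452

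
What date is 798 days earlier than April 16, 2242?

February 8, 2240

−365 (one year) → Apr 16, 2241 (433 left).
−365 (one year) → Apr 16, 2240 (68 left).
−16 → Mar 31, 2240 (end of Mar, 31 days; 52 left).
−31 → Feb 29, 2240 (end of Feb, 29 days; 21 left).
−21 → Feb 8, 2240.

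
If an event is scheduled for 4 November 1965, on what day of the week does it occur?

Thursday

January 1, 1965 is a Friday.
Jan 1, 1965 → Feb 1, 1965: 31 days (January has 31).
Feb 1, 1965 → Mar 1, 1965: 28 days (February has 28).
Mar 1, 1965 → Apr 1, 1965: 31 days (March has 31).
Apr 1, 1965 → May 1, 1965: 30 days (April has 30).
May 1, 1965 → Jun 1, 1965: 31 days (May has 31).
Jun 1, 1965 → Jul 1, 1965: 30 days (June has 30).
Jul 1, 1965 → Aug 1, 1965: 31 days (July has 31).
Aug 1, 1965 → Sep 1, 1965: 31 days (August has 31).
Sep 1, 1965 → Oct 1, 1965: 30 days (September has 30).
Oct 1, 1965 → Nov 1, 1965: 31 days (October has 31).
Nov 1, 1965 → Nov 4, 1965: 3 days.
Total: 307 days.
307 mod 7 = 6, so Friday + 6 = Thursday.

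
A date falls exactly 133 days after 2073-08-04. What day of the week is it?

Aug 4, 2073 is a Friday.
133 mod 7 = 0, so 133 days after a Friday is Friday + 0 = Friday.

Friday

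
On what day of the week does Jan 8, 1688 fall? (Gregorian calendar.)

Doomsday rule: the anchor day for the 1600s is Tuesday. For year 88: 88÷12 = 7 r 4, and 4÷4 = 1, so 7+4+1 = 12.
Tuesday + 12 ≡ Sunday — that's 1688's doomsday.
In January the doomsday date is Jan 4 (1688 is a leap year (divisible by 4)).
Jan 8 is 4 days after Jan 4; 4 mod 7 = 4, so Sunday + 4 = Thursday.

Thursday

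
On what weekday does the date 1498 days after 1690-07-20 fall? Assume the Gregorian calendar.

First find the weekday of Jul 20, 1690. Doomsday rule: the anchor day for the 1600s is Tuesday. For year 90: 90÷12 = 7 r 6, and 6÷4 = 1, so 7+6+1 = 14.
Tuesday + 14 ≡ Tuesday — that's 1690's doomsday.
In July the doomsday date is Jul 11.
Jul 20 is 9 days after Jul 11; 9 mod 7 = 2, so Tuesday + 2 = Thursday.
1498 mod 7 = 0, so 1498 days after a Thursday is Thursday + 0 = Thursday.

Thursday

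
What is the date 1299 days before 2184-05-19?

October 28, 2180

−366 (one year; includes Feb 29, 2184) → May 19, 2183 (933 left).
−365 (one year) → May 19, 2182 (568 left).
−365 (one year) → May 19, 2181 (203 left).
−19 → Apr 30, 2181 (end of Apr, 30 days; 184 left).
−30 → Mar 31, 2181 (end of Mar, 31 days; 154 left).
−31 → Feb 28, 2181 (end of Feb, 28 days; 123 left).
−28 → Jan 31, 2181 (end of Jan, 31 days; 95 left).
−31 → Dec 31, 2180 (end of Dec, 31 days; 64 left).
−31 → Nov 30, 2180 (end of Nov, 30 days; 33 left).
−30 → Oct 31, 2180 (end of Oct, 31 days; 3 left).
−3 → Oct 28, 2180.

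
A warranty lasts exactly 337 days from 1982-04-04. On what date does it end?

March 7, 1983

Apr has 30 days: +27 → May 1, 1982 (310 left).
May has 31 days: +31 → Jun 1, 1982 (279 left).
Jun has 30 days: +30 → Jul 1, 1982 (249 left).
Jul has 31 days: +31 → Aug 1, 1982 (218 left).
Aug has 31 days: +31 → Sep 1, 1982 (187 left).
Sep has 30 days: +30 → Oct 1, 1982 (157 left).
Oct has 31 days: +31 → Nov 1, 1982 (126 left).
Nov has 30 days: +30 → Dec 1, 1982 (96 left).
Dec has 31 days: +31 → Jan 1, 1983 (65 left).
Jan has 31 days: +31 → Feb 1, 1983 (34 left).
Feb has 28 days: +28 → Mar 1, 1983 (6 left).
+6 → Mar 7, 1983.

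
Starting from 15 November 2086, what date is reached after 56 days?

Nov has 30 days: +16 → Dec 1, 2086 (40 left).
Dec has 31 days: +31 → Jan 1, 2087 (9 left).
+9 → Jan 10, 2087.

January 10, 2087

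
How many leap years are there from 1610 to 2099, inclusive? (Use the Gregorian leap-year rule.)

Multiples of 4 in [1610,2099]: 122.
Of those, multiples of 100: 4 (not leap unless ÷400).
Multiples of 400: 1.
Leap years = 122 − 4 + 1 = 119.

119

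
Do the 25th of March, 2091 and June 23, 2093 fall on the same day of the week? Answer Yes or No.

From Mar 25, 2091 to Jun 23, 2093 is 821 days.
821 mod 7 = 2, so they are different weekdays.
(Mar 25, 2091 is a Sunday; Jun 23, 2093 is a Tuesday.)

No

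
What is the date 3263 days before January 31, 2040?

−365 (one year) → Jan 31, 2039 (2898 left).
−365 (one year) → Jan 31, 2038 (2533 left).
−365 (one year) → Jan 31, 2037 (2168 left).
−366 (one year; includes Feb 29, 2036) → Jan 31, 2036 (1802 left).
−365 (one year) → Jan 31, 2035 (1437 left).
−365 (one year) → Jan 31, 2034 (1072 left).
−365 (one year) → Jan 31, 2033 (707 left).
−366 (one year; includes Feb 29, 2032) → Jan 31, 2032 (341 left).
−31 → Dec 31, 2031 (end of Dec, 31 days; 310 left).
−31 → Nov 30, 2031 (end of Nov, 30 days; 279 left).
−30 → Oct 31, 2031 (end of Oct, 31 days; 249 left).
−31 → Sep 30, 2031 (end of Sep, 30 days; 218 left).
−30 → Aug 31, 2031 (end of Aug, 31 days; 188 left).
−31 → Jul 31, 2031 (end of Jul, 31 days; 157 left).
−31 → Jun 30, 2031 (end of Jun, 30 days; 126 left).
−30 → May 31, 2031 (end of May, 31 days; 96 left).
−31 → Apr 30, 2031 (end of Apr, 30 days; 65 left).
−30 → Mar 31, 2031 (end of Mar, 31 days; 35 left).
−31 → Feb 28, 2031 (end of Feb, 28 days; 4 left).
−4 → Feb 24, 2031.

February 24, 2031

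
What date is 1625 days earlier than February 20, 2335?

−365 (one year) → Feb 20, 2334 (1260 left).
−365 (one year) → Feb 20, 2333 (895 left).
−366 (one year; includes Feb 29, 2332) → Feb 20, 2332 (529 left).
−365 (one year) → Feb 20, 2331 (164 left).
−20 → Jan 31, 2331 (end of Jan, 31 days; 144 left).
−31 → Dec 31, 2330 (end of Dec, 31 days; 113 left).
−31 → Nov 30, 2330 (end of Nov, 30 days; 82 left).
−30 → Oct 31, 2330 (end of Oct, 31 days; 52 left).
−31 → Sep 30, 2330 (end of Sep, 30 days; 21 left).
−21 → Sep 9, 2330.

September 9, 2330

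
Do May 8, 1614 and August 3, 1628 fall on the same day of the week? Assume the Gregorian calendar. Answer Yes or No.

Yes

From May 8, 1614 to Aug 3, 1628 is 5201 days.
5201 mod 7 = 0, so they are the same weekday.
(May 8, 1614 is a Thursday; Aug 3, 1628 is a Thursday.)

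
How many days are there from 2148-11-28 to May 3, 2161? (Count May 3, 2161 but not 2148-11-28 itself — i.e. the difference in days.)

4539

Nov 28, 2148 → Nov 28, 2149: 365 days.
Nov 28, 2149 → Nov 28, 2150: 365 days.
Nov 28, 2150 → Nov 28, 2151: 365 days.
Nov 28, 2151 → Nov 28, 2152: 366 days (Feb 29, 2152 is in that span).
Nov 28, 2152 → Nov 28, 2153: 365 days.
Nov 28, 2153 → Nov 28, 2154: 365 days.
Nov 28, 2154 → Nov 28, 2155: 365 days.
Nov 28, 2155 → Nov 28, 2156: 366 days (Feb 29, 2156 is in that span).
Nov 28, 2156 → Nov 28, 2157: 365 days.
Nov 28, 2157 → Nov 28, 2158: 365 days.
Nov 28, 2158 → Nov 28, 2159: 365 days.
Nov 28, 2159 → Nov 28, 2160: 366 days (Feb 29, 2160 is in that span).
Nov 28, 2160 → Dec 28, 2160: 30 days (November has 30).
Dec 28, 2160 → Jan 28, 2161: 31 days (December has 31).
Jan 28, 2161 → Feb 28, 2161: 31 days (January has 31).
Feb 28, 2161 → Mar 28, 2161: 28 days (February has 28).
Mar 28, 2161 → Apr 28, 2161: 31 days (March has 31).
Apr 28, 2161 → May 3, 2161: 5 days.
Total: 4539 days.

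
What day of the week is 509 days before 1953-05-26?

May 26, 1953 is a Tuesday.
509 mod 7 = 5, so 509 days before a Tuesday is Tuesday − 5 = Thursday.

Thursday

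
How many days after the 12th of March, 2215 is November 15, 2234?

Mar 12, 2215 → Mar 12, 2216: 366 days (Feb 29, 2216 is in that span).
Mar 12, 2216 → Mar 12, 2217: 365 days.
Mar 12, 2217 → Mar 12, 2218: 365 days.
Mar 12, 2218 → Mar 12, 2219: 365 days.
Mar 12, 2219 → Mar 12, 2220: 366 days (Feb 29, 2220 is in that span).
Mar 12, 2220 → Mar 12, 2221: 365 days.
Mar 12, 2221 → Mar 12, 2222: 365 days.
Mar 12, 2222 → Mar 12, 2223: 365 days.
Mar 12, 2223 → Mar 12, 2224: 366 days (Feb 29, 2224 is in that span).
Mar 12, 2224 → Mar 12, 2225: 365 days.
Mar 12, 2225 → Mar 12, 2226: 365 days.
Mar 12, 2226 → Mar 12, 2227: 365 days.
Mar 12, 2227 → Mar 12, 2228: 366 days (Feb 29, 2228 is in that span).
Mar 12, 2228 → Mar 12, 2229: 365 days.
Mar 12, 2229 → Mar 12, 2230: 365 days.
Mar 12, 2230 → Mar 12, 2231: 365 days.
Mar 12, 2231 → Mar 12, 2232: 366 days (Feb 29, 2232 is in that span).
Mar 12, 2232 → Mar 12, 2233: 365 days.
Mar 12, 2233 → Mar 12, 2234: 365 days.
Mar 12, 2234 → Apr 12, 2234: 31 days (March has 31).
Apr 12, 2234 → May 12, 2234: 30 days (April has 30).
May 12, 2234 → Jun 12, 2234: 31 days (May has 31).
Jun 12, 2234 → Jul 12, 2234: 30 days (June has 30).
Jul 12, 2234 → Aug 12, 2234: 31 days (July has 31).
Aug 12, 2234 → Sep 12, 2234: 31 days (August has 31).
Sep 12, 2234 → Oct 12, 2234: 30 days (September has 30).
Oct 12, 2234 → Nov 12, 2234: 31 days (October has 31).
Nov 12, 2234 → Nov 15, 2234: 3 days.
Total: 7188 days.

7188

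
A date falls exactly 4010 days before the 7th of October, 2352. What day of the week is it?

First find the weekday of Oct 7, 2352. Doomsday rule: the anchor day for the 2300s is Wednesday. For year 52: 52÷12 = 4 r 4, and 4÷4 = 1, so 4+4+1 = 9.
Wednesday + 9 ≡ Friday — that's 2352's doomsday.
In October the doomsday date is Oct 10.
Oct 7 is 3 days before Oct 10; 3 mod 7 = 3, so Friday − 3 = Tuesday.
4010 mod 7 = 6, so 4010 days before a Tuesday is Tuesday − 6 = Wednesday.

Wednesday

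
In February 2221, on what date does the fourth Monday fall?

February 1, 2221 is a Thursday.
The first Monday is therefore February 5 (4 days later).
The fourth Monday is 5 + 3×7 = February 26.

February 26, 2221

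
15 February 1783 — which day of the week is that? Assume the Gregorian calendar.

Saturday

Doomsday rule: the anchor day for the 1700s is Sunday. For year 83: 83÷12 = 6 r 11, and 11÷4 = 2, so 6+11+2 = 19.
Sunday + 19 ≡ Friday — that's 1783's doomsday.
In February the doomsday date is Feb 28 (1783 is not a leap year).
Feb 15 is 13 days before Feb 28; 13 mod 7 = 6, so Friday − 6 = Saturday.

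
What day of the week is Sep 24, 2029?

January 1, 2029 is a Monday.
Jan 1, 2029 → Feb 1, 2029: 31 days (January has 31).
Feb 1, 2029 → Mar 1, 2029: 28 days (February has 28).
Mar 1, 2029 → Apr 1, 2029: 31 days (March has 31).
Apr 1, 2029 → May 1, 2029: 30 days (April has 30).
May 1, 2029 → Jun 1, 2029: 31 days (May has 31).
Jun 1, 2029 → Jul 1, 2029: 30 days (June has 30).
Jul 1, 2029 → Aug 1, 2029: 31 days (July has 31).
Aug 1, 2029 → Sep 1, 2029: 31 days (August has 31).
Sep 1, 2029 → Sep 24, 2029: 23 days.
Total: 266 days.
266 mod 7 = 0, so Monday + 0 = Monday.

Monday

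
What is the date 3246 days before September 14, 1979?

−365 (one year) → Sep 14, 1978 (2881 left).
−365 (one year) → Sep 14, 1977 (2516 left).
−365 (one year) → Sep 14, 1976 (2151 left).
−366 (one year; includes Feb 29, 1976) → Sep 14, 1975 (1785 left).
−365 (one year) → Sep 14, 1974 (1420 left).
−365 (one year) → Sep 14, 1973 (1055 left).
−365 (one year) → Sep 14, 1972 (690 left).
−366 (one year; includes Feb 29, 1972) → Sep 14, 1971 (324 left).
−14 → Aug 31, 1971 (end of Aug, 31 days; 310 left).
−31 → Jul 31, 1971 (end of Jul, 31 days; 279 left).
−31 → Jun 30, 1971 (end of Jun, 30 days; 248 left).
−30 → May 31, 1971 (end of May, 31 days; 218 left).
−31 → Apr 30, 1971 (end of Apr, 30 days; 187 left).
−30 → Mar 31, 1971 (end of Mar, 31 days; 157 left).
−31 → Feb 28, 1971 (end of Feb, 28 days; 126 left).
−28 → Jan 31, 1971 (end of Jan, 31 days; 98 left).
−31 → Dec 31, 1970 (end of Dec, 31 days; 67 left).
−31 → Nov 30, 1970 (end of Nov, 30 days; 36 left).
−30 → Oct 31, 1970 (end of Oct, 31 days; 6 left).
−6 → Oct 25, 1970.

October 25, 1970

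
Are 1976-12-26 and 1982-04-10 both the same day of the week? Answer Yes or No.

No

From Dec 26, 1976 to Apr 10, 1982 is 1931 days.
1931 mod 7 = 6, so they are different weekdays.
(Dec 26, 1976 is a Sunday; Apr 10, 1982 is a Saturday.)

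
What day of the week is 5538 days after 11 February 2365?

Feb 11, 2365 is a Thursday.
5538 mod 7 = 1, so 5538 days after a Thursday is Thursday + 1 = Friday.

Friday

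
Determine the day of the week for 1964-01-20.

Monday

Doomsday rule: the anchor day for the 1900s is Wednesday. For year 64: 64÷12 = 5 r 4, and 4÷4 = 1, so 5+4+1 = 10.
Wednesday + 10 ≡ Saturday — that's 1964's doomsday.
In January the doomsday date is Jan 4 (1964 is a leap year (divisible by 4)).
Jan 20 is 16 days after Jan 4; 16 mod 7 = 2, so Saturday + 2 = Monday.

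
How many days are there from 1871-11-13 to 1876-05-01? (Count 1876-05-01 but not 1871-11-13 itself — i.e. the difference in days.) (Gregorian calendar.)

Nov 13, 1871 → Nov 13, 1872: 366 days (Feb 29, 1872 is in that span).
Nov 13, 1872 → Nov 13, 1873: 365 days.
Nov 13, 1873 → Nov 13, 1874: 365 days.
Nov 13, 1874 → Nov 13, 1875: 365 days.
Nov 13, 1875 → Dec 13, 1875: 30 days (November has 30).
Dec 13, 1875 → Jan 13, 1876: 31 days (December has 31).
Jan 13, 1876 → Feb 13, 1876: 31 days (January has 31).
Feb 13, 1876 → Mar 13, 1876: 29 days (February has 29).
Mar 13, 1876 → Apr 13, 1876: 31 days (March has 31).
Apr 13, 1876 → May 1, 1876: 18 days.
Total: 1631 days.

1631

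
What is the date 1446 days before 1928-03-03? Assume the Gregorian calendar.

−366 (one year; includes Feb 29, 1928) → Mar 3, 1927 (1080 left).
−365 (one year) → Mar 3, 1926 (715 left).
−365 (one year) → Mar 3, 1925 (350 left).
−3 → Feb 28, 1925 (end of Feb, 28 days; 347 left).
−28 → Jan 31, 1925 (end of Jan, 31 days; 319 left).
−31 → Dec 31, 1924 (end of Dec, 31 days; 288 left).
−31 → Nov 30, 1924 (end of Nov, 30 days; 257 left).
−30 → Oct 31, 1924 (end of Oct, 31 days; 227 left).
−31 → Sep 30, 1924 (end of Sep, 30 days; 196 left).
−30 → Aug 31, 1924 (end of Aug, 31 days; 166 left).
−31 → Jul 31, 1924 (end of Jul, 31 days; 135 left).
−31 → Jun 30, 1924 (end of Jun, 30 days; 104 left).
−30 → May 31, 1924 (end of May, 31 days; 74 left).
−31 → Apr 30, 1924 (end of Apr, 30 days; 43 left).
−30 → Mar 31, 1924 (end of Mar, 31 days; 13 left).
−13 → Mar 18, 1924.

March 18, 1924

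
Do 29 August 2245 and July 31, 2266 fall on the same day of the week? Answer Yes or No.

From Aug 29, 2245 to Jul 31, 2266 is 7641 days.
7641 mod 7 = 4, so they are different weekdays.
(Aug 29, 2245 is a Friday; Jul 31, 2266 is a Tuesday.)

No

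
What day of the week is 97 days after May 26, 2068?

First find the weekday of May 26, 2068. Doomsday rule: the anchor day for the 2000s is Tuesday. For year 68: 68÷12 = 5 r 8, and 8÷4 = 2, so 5+8+2 = 15.
Tuesday + 15 ≡ Wednesday — that's 2068's doomsday.
In May the doomsday date is May 9.
May 26 is 17 days after May 9; 17 mod 7 = 3, so Wednesday + 3 = Saturday.
97 mod 7 = 6, so 97 days after a Saturday is Saturday + 6 = Friday.

Friday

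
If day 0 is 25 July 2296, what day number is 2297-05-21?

Jul 25, 2296 → Aug 25, 2296: 31 days (July has 31).
Aug 25, 2296 → Sep 25, 2296: 31 days (August has 31).
Sep 25, 2296 → Oct 25, 2296: 30 days (September has 30).
Oct 25, 2296 → Nov 25, 2296: 31 days (October has 31).
Nov 25, 2296 → Dec 25, 2296: 30 days (November has 30).
Dec 25, 2296 → Jan 25, 2297: 31 days (December has 31).
Jan 25, 2297 → Feb 25, 2297: 31 days (January has 31).
Feb 25, 2297 → Mar 25, 2297: 28 days (February has 28).
Mar 25, 2297 → Apr 25, 2297: 31 days (March has 31).
Apr 25, 2297 → May 21, 2297: 26 days.
Total: 300 days.

300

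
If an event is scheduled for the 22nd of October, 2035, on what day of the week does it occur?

Monday

January 1, 2035 is a Monday.
Jan 1, 2035 → Feb 1, 2035: 31 days (January has 31).
Feb 1, 2035 → Mar 1, 2035: 28 days (February has 28).
Mar 1, 2035 → Apr 1, 2035: 31 days (March has 31).
Apr 1, 2035 → May 1, 2035: 30 days (April has 30).
May 1, 2035 → Jun 1, 2035: 31 days (May has 31).
Jun 1, 2035 → Jul 1, 2035: 30 days (June has 30).
Jul 1, 2035 → Aug 1, 2035: 31 days (July has 31).
Aug 1, 2035 → Sep 1, 2035: 31 days (August has 31).
Sep 1, 2035 → Oct 1, 2035: 30 days (September has 30).
Oct 1, 2035 → Oct 22, 2035: 21 days.
Total: 294 days.
294 mod 7 = 0, so Monday + 0 = Monday.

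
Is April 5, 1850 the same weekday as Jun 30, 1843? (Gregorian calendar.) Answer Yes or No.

From Jun 30, 1843 to Apr 5, 1850 is 2471 days.
2471 mod 7 = 0, so they are the same weekday.
(Jun 30, 1843 is a Friday; Apr 5, 1850 is a Friday.)

Yes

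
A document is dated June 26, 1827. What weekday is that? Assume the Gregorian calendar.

Tuesday

Doomsday rule: the anchor day for the 1800s is Friday. For year 27: 27÷12 = 2 r 3, and 3÷4 = 0, so 2+3+0 = 5.
Friday + 5 ≡ Wednesday — that's 1827's doomsday.
In June the doomsday date is Jun 6.
Jun 26 is 20 days after Jun 6; 20 mod 7 = 6, so Wednesday + 6 = Tuesday.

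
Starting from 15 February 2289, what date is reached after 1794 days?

January 14, 2294

+365 (one year) → Feb 15, 2290 (1429 left).
+365 (one year) → Feb 15, 2291 (1064 left).
+365 (one year) → Feb 15, 2292 (699 left).
+366 (one year; includes Feb 29, 2292) → Feb 15, 2293 (333 left).
Feb has 28 days: +14 → Mar 1, 2293 (319 left).
Mar has 31 days: +31 → Apr 1, 2293 (288 left).
Apr has 30 days: +30 → May 1, 2293 (258 left).
May has 31 days: +31 → Jun 1, 2293 (227 left).
Jun has 30 days: +30 → Jul 1, 2293 (197 left).
Jul has 31 days: +31 → Aug 1, 2293 (166 left).
Aug has 31 days: +31 → Sep 1, 2293 (135 left).
Sep has 30 days: +30 → Oct 1, 2293 (105 left).
Oct has 31 days: +31 → Nov 1, 2293 (74 left).
Nov has 30 days: +30 → Dec 1, 2293 (44 left).
Dec has 31 days: +31 → Jan 1, 2294 (13 left).
+13 → Jan 14, 2294.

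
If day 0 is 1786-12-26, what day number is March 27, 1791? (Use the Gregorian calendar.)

Dec 26, 1786 → Dec 26, 1787: 365 days.
Dec 26, 1787 → Dec 26, 1788: 366 days (Feb 29, 1788 is in that span).
Dec 26, 1788 → Dec 26, 1789: 365 days.
Dec 26, 1789 → Dec 26, 1790: 365 days.
Dec 26, 1790 → Jan 26, 1791: 31 days (December has 31).
Jan 26, 1791 → Feb 26, 1791: 31 days (January has 31).
Feb 26, 1791 → Mar 26, 1791: 28 days (February has 28).
Mar 26, 1791 → Mar 27, 1791: 1 days.
Total: 1552 days.

1552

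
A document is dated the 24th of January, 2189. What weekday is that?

Doomsday rule: the anchor day for the 2100s is Sunday. For year 89: 89÷12 = 7 r 5, and 5÷4 = 1, so 7+5+1 = 13.
Sunday + 13 ≡ Saturday — that's 2189's doomsday.
In January the doomsday date is Jan 3 (2189 is not a leap year).
Jan 24 is 21 days after Jan 3; 21 mod 7 = 0, so Saturday + 0 = Saturday.

Saturday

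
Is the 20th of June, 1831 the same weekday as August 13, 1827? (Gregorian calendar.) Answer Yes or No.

Yes

From Aug 13, 1827 to Jun 20, 1831 is 1407 days.
1407 mod 7 = 0, so they are the same weekday.
(Aug 13, 1827 is a Monday; Jun 20, 1831 is a Monday.)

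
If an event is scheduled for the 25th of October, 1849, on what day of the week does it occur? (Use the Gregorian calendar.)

Thursday

Doomsday rule: the anchor day for the 1800s is Friday. For year 49: 49÷12 = 4 r 1, and 1÷4 = 0, so 4+1+0 = 5.
Friday + 5 ≡ Wednesday — that's 1849's doomsday.
In October the doomsday date is Oct 10.
Oct 25 is 15 days after Oct 10; 15 mod 7 = 1, so Wednesday + 1 = Thursday.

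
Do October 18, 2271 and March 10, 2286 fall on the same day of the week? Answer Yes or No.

Yes

From Oct 18, 2271 to Mar 10, 2286 is 5257 days.
5257 mod 7 = 0, so they are the same weekday.
(Oct 18, 2271 is a Wednesday; Mar 10, 2286 is a Wednesday.)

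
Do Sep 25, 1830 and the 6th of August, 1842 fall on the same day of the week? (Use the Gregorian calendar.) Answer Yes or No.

From Sep 25, 1830 to Aug 6, 1842 is 4333 days.
4333 mod 7 = 0, so they are the same weekday.
(Sep 25, 1830 is a Saturday; Aug 6, 1842 is a Saturday.)

Yes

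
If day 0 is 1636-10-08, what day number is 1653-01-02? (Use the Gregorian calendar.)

Oct 8, 1636 → Oct 8, 1637: 365 days.
Oct 8, 1637 → Oct 8, 1638: 365 days.
Oct 8, 1638 → Oct 8, 1639: 365 days.
Oct 8, 1639 → Oct 8, 1640: 366 days (Feb 29, 1640 is in that span).
Oct 8, 1640 → Oct 8, 1641: 365 days.
Oct 8, 1641 → Oct 8, 1642: 365 days.
Oct 8, 1642 → Oct 8, 1643: 365 days.
Oct 8, 1643 → Oct 8, 1644: 366 days (Feb 29, 1644 is in that span).
Oct 8, 1644 → Oct 8, 1645: 365 days.
Oct 8, 1645 → Oct 8, 1646: 365 days.
Oct 8, 1646 → Oct 8, 1647: 365 days.
Oct 8, 1647 → Oct 8, 1648: 366 days (Feb 29, 1648 is in that span).
Oct 8, 1648 → Oct 8, 1649: 365 days.
Oct 8, 1649 → Oct 8, 1650: 365 days.
Oct 8, 1650 → Oct 8, 1651: 365 days.
Oct 8, 1651 → Oct 8, 1652: 366 days (Feb 29, 1652 is in that span).
Oct 8, 1652 → Nov 8, 1652: 31 days (October has 31).
Nov 8, 1652 → Dec 8, 1652: 30 days (November has 30).
Dec 8, 1652 → Jan 2, 1653: 25 days.
Total: 5930 days.

5930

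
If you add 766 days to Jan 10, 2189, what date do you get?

February 15, 2191

+365 (one year) → Jan 10, 2190 (401 left).
+365 (one year) → Jan 10, 2191 (36 left).
Jan has 31 days: +22 → Feb 1, 2191 (14 left).
+14 → Feb 15, 2191.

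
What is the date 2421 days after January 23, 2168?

+366 (one year; includes Feb 29, 2168) → Jan 23, 2169 (2055 left).
+365 (one year) → Jan 23, 2170 (1690 left).
+365 (one year) → Jan 23, 2171 (1325 left).
+365 (one year) → Jan 23, 2172 (960 left).
+366 (one year; includes Feb 29, 2172) → Jan 23, 2173 (594 left).
+365 (one year) → Jan 23, 2174 (229 left).
Jan has 31 days: +9 → Feb 1, 2174 (220 left).
Feb has 28 days: +28 → Mar 1, 2174 (192 left).
Mar has 31 days: +31 → Apr 1, 2174 (161 left).
Apr has 30 days: +30 → May 1, 2174 (131 left).
May has 31 days: +31 → Jun 1, 2174 (100 left).
Jun has 30 days: +30 → Jul 1, 2174 (70 left).
Jul has 31 days: +31 → Aug 1, 2174 (39 left).
Aug has 31 days: +31 → Sep 1, 2174 (8 left).
+8 → Sep 9, 2174.

September 9, 2174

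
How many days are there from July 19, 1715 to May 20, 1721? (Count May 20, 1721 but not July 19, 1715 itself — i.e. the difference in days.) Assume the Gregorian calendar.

Jul 19, 1715 → Jul 19, 1716: 366 days (Feb 29, 1716 is in that span).
Jul 19, 1716 → Jul 19, 1717: 365 days.
Jul 19, 1717 → Jul 19, 1718: 365 days.
Jul 19, 1718 → Jul 19, 1719: 365 days.
Jul 19, 1719 → Jul 19, 1720: 366 days (Feb 29, 1720 is in that span).
Jul 19, 1720 → Aug 19, 1720: 31 days (July has 31).
Aug 19, 1720 → Sep 19, 1720: 31 days (August has 31).
Sep 19, 1720 → Oct 19, 1720: 30 days (September has 30).
Oct 19, 1720 → Nov 19, 1720: 31 days (October has 31).
Nov 19, 1720 → Dec 19, 1720: 30 days (November has 30).
Dec 19, 1720 → Jan 19, 1721: 31 days (December has 31).
Jan 19, 1721 → Feb 19, 1721: 31 days (January has 31).
Feb 19, 1721 → Mar 19, 1721: 28 days (February has 28).
Mar 19, 1721 → Apr 19, 1721: 31 days (March has 31).
Apr 19, 1721 → May 19, 1721: 30 days (April has 30).
May 19, 1721 → May 20, 1721: 1 days.
Total: 2132 days.

2132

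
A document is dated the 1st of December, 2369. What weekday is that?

Doomsday rule: the anchor day for the 2300s is Wednesday. For year 69: 69÷12 = 5 r 9, and 9÷4 = 2, so 5+9+2 = 16.
Wednesday + 16 ≡ Friday — that's 2369's doomsday.
In December the doomsday date is Dec 12.
Dec 1 is 11 days before Dec 12; 11 mod 7 = 4, so Friday − 4 = Monday.

Monday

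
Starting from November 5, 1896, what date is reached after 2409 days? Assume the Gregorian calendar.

June 12, 1903

+365 (one year) → Nov 5, 1897 (2044 left).
+365 (one year) → Nov 5, 1898 (1679 left).
+365 (one year) → Nov 5, 1899 (1314 left).
+365 (one year) → Nov 5, 1900 (949 left).
+365 (one year) → Nov 5, 1901 (584 left).
+365 (one year) → Nov 5, 1902 (219 left).
Nov has 30 days: +26 → Dec 1, 1902 (193 left).
Dec has 31 days: +31 → Jan 1, 1903 (162 left).
Jan has 31 days: +31 → Feb 1, 1903 (131 left).
Feb has 28 days: +28 → Mar 1, 1903 (103 left).
Mar has 31 days: +31 → Apr 1, 1903 (72 left).
Apr has 30 days: +30 → May 1, 1903 (42 left).
May has 31 days: +31 → Jun 1, 1903 (11 left).
+11 → Jun 12, 1903.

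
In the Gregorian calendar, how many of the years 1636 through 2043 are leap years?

Multiples of 4 in [1636,2043]: 102.
Of those, multiples of 100: 4 (not leap unless ÷400).
Multiples of 400: 1.
Leap years = 102 − 4 + 1 = 99.

99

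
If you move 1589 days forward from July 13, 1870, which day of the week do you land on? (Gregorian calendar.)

First find the weekday of Jul 13, 1870. Doomsday rule: the anchor day for the 1800s is Friday. For year 70: 70÷12 = 5 r 10, and 10÷4 = 2, so 5+10+2 = 17.
Friday + 17 ≡ Monday — that's 1870's doomsday.
In July the doomsday date is Jul 11.
Jul 13 is 2 days after Jul 11; 2 mod 7 = 2, so Monday + 2 = Wednesday.
1589 mod 7 = 0, so 1589 days after a Wednesday is Wednesday + 0 = Wednesday.

Wednesday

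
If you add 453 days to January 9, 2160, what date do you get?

+366 (one year; includes Feb 29, 2160) → Jan 9, 2161 (87 left).
Jan has 31 days: +23 → Feb 1, 2161 (64 left).
Feb has 28 days: +28 → Mar 1, 2161 (36 left).
Mar has 31 days: +31 → Apr 1, 2161 (5 left).
+5 → Apr 6, 2161.

April 6, 2161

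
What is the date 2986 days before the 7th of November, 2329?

−365 (one year) → Nov 7, 2328 (2621 left).
−366 (one year; includes Feb 29, 2328) → Nov 7, 2327 (2255 left).
−365 (one year) → Nov 7, 2326 (1890 left).
−365 (one year) → Nov 7, 2325 (1525 left).
−365 (one year) → Nov 7, 2324 (1160 left).
−366 (one year; includes Feb 29, 2324) → Nov 7, 2323 (794 left).
−365 (one year) → Nov 7, 2322 (429 left).
−365 (one year) → Nov 7, 2321 (64 left).
−7 → Oct 31, 2321 (end of Oct, 31 days; 57 left).
−31 → Sep 30, 2321 (end of Sep, 30 days; 26 left).
−26 → Sep 4, 2321.

September 4, 2321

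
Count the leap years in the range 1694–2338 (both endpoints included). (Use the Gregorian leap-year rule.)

155

Multiples of 4 in [1694,2338]: 161.
Of those, multiples of 100: 7 (not leap unless ÷400).
Multiples of 400: 1.
Leap years = 161 − 7 + 1 = 155.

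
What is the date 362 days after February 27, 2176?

Feb has 29 days: +3 → Mar 1, 2176 (359 left).
Mar has 31 days: +31 → Apr 1, 2176 (328 left).
Apr has 30 days: +30 → May 1, 2176 (298 left).
May has 31 days: +31 → Jun 1, 2176 (267 left).
Jun has 30 days: +30 → Jul 1, 2176 (237 left).
Jul has 31 days: +31 → Aug 1, 2176 (206 left).
Aug has 31 days: +31 → Sep 1, 2176 (175 left).
Sep has 30 days: +30 → Oct 1, 2176 (145 left).
Oct has 31 days: +31 → Nov 1, 2176 (114 left).
Nov has 30 days: +30 → Dec 1, 2176 (84 left).
Dec has 31 days: +31 → Jan 1, 2177 (53 left).
Jan has 31 days: +31 → Feb 1, 2177 (22 left).
+22 → Feb 23, 2177.

February 23, 2177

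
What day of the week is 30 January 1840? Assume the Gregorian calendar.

Thursday

Doomsday rule: the anchor day for the 1800s is Friday. For year 40: 40÷12 = 3 r 4, and 4÷4 = 1, so 3+4+1 = 8.
Friday + 8 ≡ Saturday — that's 1840's doomsday.
In January the doomsday date is Jan 4 (1840 is a leap year (divisible by 4)).
Jan 30 is 26 days after Jan 4; 26 mod 7 = 5, so Saturday + 5 = Thursday.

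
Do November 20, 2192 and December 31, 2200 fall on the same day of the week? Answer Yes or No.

No

From Nov 20, 2192 to Dec 31, 2200 is 2962 days.
2962 mod 7 = 1, so they are different weekdays.
(Nov 20, 2192 is a Tuesday; Dec 31, 2200 is a Wednesday.)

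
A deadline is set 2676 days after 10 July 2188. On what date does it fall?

+365 (one year) → Jul 10, 2189 (2311 left).
+365 (one year) → Jul 10, 2190 (1946 left).
+365 (one year) → Jul 10, 2191 (1581 left).
+366 (one year; includes Feb 29, 2192) → Jul 10, 2192 (1215 left).
+365 (one year) → Jul 10, 2193 (850 left).
+365 (one year) → Jul 10, 2194 (485 left).
+365 (one year) → Jul 10, 2195 (120 left).
Jul has 31 days: +22 → Aug 1, 2195 (98 left).
Aug has 31 days: +31 → Sep 1, 2195 (67 left).
Sep has 30 days: +30 → Oct 1, 2195 (37 left).
Oct has 31 days: +31 → Nov 1, 2195 (6 left).
+6 → Nov 7, 2195.

November 7, 2195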